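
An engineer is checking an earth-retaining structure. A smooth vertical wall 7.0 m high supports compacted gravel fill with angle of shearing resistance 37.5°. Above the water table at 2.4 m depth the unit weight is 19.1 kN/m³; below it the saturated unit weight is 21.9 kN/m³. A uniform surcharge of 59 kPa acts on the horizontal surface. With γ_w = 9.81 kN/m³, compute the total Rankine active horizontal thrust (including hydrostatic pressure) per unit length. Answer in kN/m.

300 kN/m

K_a = tan²(45° − φ/2) = 0.2432.
γ' = 21.9 − 9.81 = 12.09 kN/m³. h₂ = H − d_w = 4.6 m.
σ'_h: at surface K_a·q = 14.35; at WT K_a(q+γd_w) = 25.50; at base K_a(q+γd_w+γ'h₂) = 39.02 kPa.
P₁ = ½(14.35+25.50)×2.4 = 47.81; P₂ = ½(25.50+39.02)×4.6 = 148.4; P_w = ½γ_w h₂² = 103.8.
Total = 47.81+148.4+103.8 = 300.0 kN/m.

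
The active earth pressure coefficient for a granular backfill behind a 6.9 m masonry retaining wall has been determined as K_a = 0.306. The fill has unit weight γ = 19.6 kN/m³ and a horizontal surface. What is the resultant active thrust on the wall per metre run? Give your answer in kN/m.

143 kN/m

P = ½ K_a γ H² = 0.5 × 0.306 × 19.6 × 6.9² = 142.8 kN/m.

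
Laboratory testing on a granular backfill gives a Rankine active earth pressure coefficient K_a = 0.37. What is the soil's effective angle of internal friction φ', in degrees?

27.4°

K_a = tan²(45° − φ/2) ⇒ 45° − φ/2 = arctan(√0.37) = 31.31°.
φ = 2(45° − 31.31°) = 27.38°.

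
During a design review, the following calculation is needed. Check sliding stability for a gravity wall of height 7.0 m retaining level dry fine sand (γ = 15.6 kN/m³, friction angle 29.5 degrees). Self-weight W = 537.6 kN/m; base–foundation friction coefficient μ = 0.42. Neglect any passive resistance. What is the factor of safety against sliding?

K_a = tan²(45° − 29.5°/2) = 0.3401.
P_a = ½K_aγH² = 0.5×0.3401×15.6×7.0² = 130.0 kN/m, acting at H/3 = 2.333 m above the base.
FS_sliding = μW / P_a = 0.42×537.6 / 130.0 = 1.737.

1.74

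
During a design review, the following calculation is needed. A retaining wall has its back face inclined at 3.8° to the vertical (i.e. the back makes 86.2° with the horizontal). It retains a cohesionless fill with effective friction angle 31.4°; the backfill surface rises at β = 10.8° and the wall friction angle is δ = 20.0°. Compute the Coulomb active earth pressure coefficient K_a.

0.359

K_a = sin²(α+φ) / [sin²α · sin(α−δ) · (1 + √{sin(φ+δ)sin(φ−β) / (sin(α−δ)sin(α+β))})²].
With α = 86.2°, φ = 31.4°, δ = 20.0°, β = 10.8°: K_a = 0.3587.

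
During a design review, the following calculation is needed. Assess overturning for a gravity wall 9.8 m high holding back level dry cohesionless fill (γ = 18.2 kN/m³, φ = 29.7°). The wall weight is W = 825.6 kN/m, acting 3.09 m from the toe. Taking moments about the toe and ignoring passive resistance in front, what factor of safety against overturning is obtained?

K_a = tan²(45° − 29.7°/2) = 0.3374.
P_a = ½K_aγH² = 0.5×0.3374×18.2×9.8² = 294.9 kN/m, acting at H/3 = 3.267 m above the base.
Overturning moment M_o = P_a × H/3 = 294.9 × 3.267 = 963.2.
Resisting moment M_r = W × 3.09 = 825.6 × 3.09 = 2551.
FS_overturning = M_r/M_o = 2551/963.2 = 2.649.

2.65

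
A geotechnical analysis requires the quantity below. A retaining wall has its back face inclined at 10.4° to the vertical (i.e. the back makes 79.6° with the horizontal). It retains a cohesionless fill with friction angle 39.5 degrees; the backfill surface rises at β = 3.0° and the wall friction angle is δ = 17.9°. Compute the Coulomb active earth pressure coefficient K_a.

K_a = sin²(α+φ) / [sin²α · sin(α−δ) · (1 + √{sin(φ+δ)sin(φ−β) / (sin(α−δ)sin(α+β))})²].
With α = 79.6°, φ = 39.5°, δ = 17.9°, β = 3.0°: K_a = 0.2902.

0.290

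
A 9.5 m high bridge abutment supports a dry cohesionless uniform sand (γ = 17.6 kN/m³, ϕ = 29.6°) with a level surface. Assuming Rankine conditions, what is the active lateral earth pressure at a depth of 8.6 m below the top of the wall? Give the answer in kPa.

51.3 kPa

K_a = (1 − sin φ)/(1 + sin φ) = 0.3387.
σ_h = K_a γ z = 0.3387 × 17.6 × 8.6 = 51.27 kPa.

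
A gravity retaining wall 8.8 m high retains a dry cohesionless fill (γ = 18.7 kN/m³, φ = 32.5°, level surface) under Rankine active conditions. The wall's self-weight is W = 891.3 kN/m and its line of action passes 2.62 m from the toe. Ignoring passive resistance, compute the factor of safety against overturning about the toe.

K_a = tan²(45° − 32.5°/2) = 0.3010.
P_a = ½K_aγH² = 0.5×0.3010×18.7×8.8² = 217.9 kN/m, acting at H/3 = 2.933 m above the base.
Overturning moment M_o = P_a × H/3 = 217.9 × 2.933 = 639.3.
Resisting moment M_r = W × 2.62 = 891.3 × 2.62 = 2335.
FS_overturning = M_r/M_o = 2335/639.3 = 3.653.

3.65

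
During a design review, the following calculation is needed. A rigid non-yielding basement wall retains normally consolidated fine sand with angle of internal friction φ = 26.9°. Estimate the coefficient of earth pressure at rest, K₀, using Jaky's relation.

0.548

K₀ = 1 − sin φ' = 1 − sin 26.9° = 0.5476.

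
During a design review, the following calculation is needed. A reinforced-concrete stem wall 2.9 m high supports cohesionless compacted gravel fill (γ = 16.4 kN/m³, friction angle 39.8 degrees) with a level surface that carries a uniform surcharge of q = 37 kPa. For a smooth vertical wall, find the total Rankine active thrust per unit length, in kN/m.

K_a = tan²(45° − φ/2) = 0.2194.
Soil triangle: ½ K_a γ H² = 0.5×0.2194×16.4×2.9² = 15.13 kN/m.
Surcharge rectangle: K_a q H = 0.2194×37×2.9 = 23.54 kN/m.
Total = 15.13 + 23.54 = 38.68 kN/m.

38.7 kN/m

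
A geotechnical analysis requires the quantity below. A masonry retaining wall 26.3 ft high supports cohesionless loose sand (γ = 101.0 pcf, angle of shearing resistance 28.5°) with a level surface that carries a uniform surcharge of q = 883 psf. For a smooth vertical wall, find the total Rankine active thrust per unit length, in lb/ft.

K_a = tan²(45° − φ/2) = 0.3540.
Soil triangle: ½ K_a γ H² = 0.5×0.3540×101.0×26.3² = 12360 lb/ft.
Surcharge rectangle: K_a q H = 0.3540×883×26.3 = 8220 lb/ft.
Total = 12360 + 8220 = 20580 lb/ft.

20600 lb/ft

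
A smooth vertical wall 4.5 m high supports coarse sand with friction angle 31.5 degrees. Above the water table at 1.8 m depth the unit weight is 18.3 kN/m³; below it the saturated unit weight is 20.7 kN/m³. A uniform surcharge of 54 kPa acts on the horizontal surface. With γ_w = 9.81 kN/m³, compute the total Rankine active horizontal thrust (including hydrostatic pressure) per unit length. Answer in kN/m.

162 kN/m

K_a = tan²(45° − φ/2) = 0.3136.
γ' = 20.7 − 9.81 = 10.89 kN/m³. h₂ = H − d_w = 2.7 m.
σ'_h: at surface K_a·q = 16.94; at WT K_a(q+γd_w) = 27.27; at base K_a(q+γd_w+γ'h₂) = 36.49 kPa.
P₁ = ½(16.94+27.27)×1.8 = 39.78; P₂ = ½(27.27+36.49)×2.7 = 86.07; P_w = ½γ_w h₂² = 35.76.
Total = 39.78+86.07+35.76 = 161.6 kN/m.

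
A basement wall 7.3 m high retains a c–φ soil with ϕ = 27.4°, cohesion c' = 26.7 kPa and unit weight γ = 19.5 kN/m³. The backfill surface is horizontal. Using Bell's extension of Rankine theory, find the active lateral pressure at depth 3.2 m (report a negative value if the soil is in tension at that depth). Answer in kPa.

K_a = (1 − sin φ)/(1 + sin φ) = 0.3697.
σ_a = K_a γ z − 2c√K_a = 0.3697×19.5×3.2 − 2×26.7×0.6080 = -9.400 kPa.

-9.40 kPa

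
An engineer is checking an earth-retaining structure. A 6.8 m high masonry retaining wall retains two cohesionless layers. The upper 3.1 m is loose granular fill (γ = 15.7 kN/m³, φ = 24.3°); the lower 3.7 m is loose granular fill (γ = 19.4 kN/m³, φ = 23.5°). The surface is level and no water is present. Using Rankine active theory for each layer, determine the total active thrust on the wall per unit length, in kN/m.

K_a1 = tan²(45°−24.3°/2) = 0.4169; K_a2 = tan²(45°−23.5°/2) = 0.4298.
Layer 1: σ at base = K_a1 γ₁ h₁ = 20.29 kPa; P₁ = ½×20.29×3.1 = 31.45.
Layer 2: σ_v at top = γ₁h₁ = 48.67; σ_h top = K_a2×48.67 = 20.92; σ_h base = K_a2×(48.67+19.4×3.7) = 51.78.
P₂ = ½(20.92+51.78)×3.7 = 134.5. Total P_a = 31.45+134.5 = 165.9 kN/m.

166 kN/m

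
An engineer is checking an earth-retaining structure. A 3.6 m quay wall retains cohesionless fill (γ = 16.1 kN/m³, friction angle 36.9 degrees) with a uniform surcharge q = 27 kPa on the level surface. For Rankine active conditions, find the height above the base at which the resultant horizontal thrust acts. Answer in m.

K_a = 0.2497.
Triangular part P₁ = ½K_aγH² = 26.05 at H/3 = 1.200 m; rectangular part P₂ = K_a q H = 24.27 at H/2 = 1.800 m.
ȳ = (P₁·1.200 + P₂·1.800)/(P₁+P₂) = 1.489 m.

1.49 m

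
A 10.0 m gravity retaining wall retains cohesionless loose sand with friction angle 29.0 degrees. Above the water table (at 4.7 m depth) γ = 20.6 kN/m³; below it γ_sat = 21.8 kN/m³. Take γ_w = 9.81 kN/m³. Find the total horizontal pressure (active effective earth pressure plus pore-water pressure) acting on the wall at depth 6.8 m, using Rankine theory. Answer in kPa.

62.9 kPa

K_a = (1 − sin φ)/(1 + sin φ) = 0.3470.
γ' = 21.8 − 9.81 = 11.99 kN/m³.
Effective vertical stress at 6.8 m: σ'_v = 20.6×4.7 + 11.99×2.10 = 122.0 kPa.
σ'_h = K_a σ'_v = 0.3470 × 122.0 = 42.33 kPa; u = γ_w × 2.10 = 20.60 kPa.
Total σ_h = 42.33 + 20.60 = 62.93 kPa.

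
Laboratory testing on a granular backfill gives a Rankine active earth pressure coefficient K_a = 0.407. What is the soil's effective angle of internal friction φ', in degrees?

24.9°

K_a = tan²(45° − φ/2) ⇒ 45° − φ/2 = arctan(√0.407) = 32.54°.
φ = 2(45° − 32.54°) = 24.93°.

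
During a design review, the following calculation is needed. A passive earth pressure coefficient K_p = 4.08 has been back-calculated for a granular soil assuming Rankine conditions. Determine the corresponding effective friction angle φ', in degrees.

K_p = (1+sin φ)/(1−sin φ) ⇒ sin φ = (K_p − 1)/(K_p + 1) = 0.6063.
φ = arcsin(0.6063) = 37.32°.

37.3°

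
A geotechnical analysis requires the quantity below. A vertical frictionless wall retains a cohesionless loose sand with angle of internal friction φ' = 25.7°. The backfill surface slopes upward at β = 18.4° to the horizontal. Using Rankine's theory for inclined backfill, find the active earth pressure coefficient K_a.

0.496

K_a = cos β · (cos β − √(cos²β − cos²φ)) / (cos β + √(cos²β − cos²φ)).
cos β = 0.9489, cos φ = 0.9011, √(cos²β − cos²φ) = 0.2974.
K_a = 0.9489 × (0.9489 − 0.2974)/(0.9489 + 0.2974) = 0.4961.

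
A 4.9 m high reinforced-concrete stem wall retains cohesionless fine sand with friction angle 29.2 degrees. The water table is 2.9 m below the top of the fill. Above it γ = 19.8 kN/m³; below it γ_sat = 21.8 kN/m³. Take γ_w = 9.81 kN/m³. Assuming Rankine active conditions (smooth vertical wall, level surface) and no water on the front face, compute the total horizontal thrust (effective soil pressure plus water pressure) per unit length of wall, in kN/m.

K_a = tan²(45° − φ/2) = 0.3442.
γ' = 21.8 − 9.81 = 11.99 kN/m³. Depth below WT = 2.0 m.
σ'_h at WT = K_a γ d_w = 19.76 kPa; at base = 19.76 + K_a γ' × 2.0 = 28.02 kPa.
P₁ (0–2.9 m) = ½×19.76×2.9 = 28.66. P₂ (2.9–4.9 m) = ½(19.76+28.02)×2.0 = 47.78.
P_w = ½ γ_w h₂² = 0.5×9.81×2.0² = 19.62. Total = 28.66+47.78+19.62 = 96.06 kN/m.

96.1 kN/m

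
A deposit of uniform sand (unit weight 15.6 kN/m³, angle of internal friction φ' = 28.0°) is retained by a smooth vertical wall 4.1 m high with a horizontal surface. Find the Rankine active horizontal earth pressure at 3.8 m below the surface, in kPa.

21.4 kPa

K_a = (1 − sin φ)/(1 + sin φ) = 0.3610.
σ_h = K_a γ z = 0.3610 × 15.6 × 3.8 = 21.40 kPa.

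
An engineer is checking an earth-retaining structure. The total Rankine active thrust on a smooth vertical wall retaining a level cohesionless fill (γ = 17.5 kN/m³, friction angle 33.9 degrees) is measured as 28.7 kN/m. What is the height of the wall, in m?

K_a = 0.2839. P_a = ½ K_a γ H² ⇒ H = √(2P_a/(K_a γ)).
H = √(2×28.7/(0.2839×17.5)) = 3.399 m.

3.40 m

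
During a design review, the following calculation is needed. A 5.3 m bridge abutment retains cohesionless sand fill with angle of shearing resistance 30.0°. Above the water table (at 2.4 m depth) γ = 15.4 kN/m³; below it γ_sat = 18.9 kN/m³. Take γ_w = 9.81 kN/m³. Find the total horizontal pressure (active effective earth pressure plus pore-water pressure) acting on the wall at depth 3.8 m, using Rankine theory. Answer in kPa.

K_a = (1 − sin φ)/(1 + sin φ) = 0.3333.
γ' = 18.9 − 9.81 = 9.090 kN/m³.
Effective vertical stress at 3.8 m: σ'_v = 15.4×2.4 + 9.090×1.40 = 49.69 kPa.
σ'_h = K_a σ'_v = 0.3333 × 49.69 = 16.56 kPa; u = γ_w × 1.40 = 13.73 kPa.
Total σ_h = 16.56 + 13.73 = 30.30 kPa.

30.3 kPa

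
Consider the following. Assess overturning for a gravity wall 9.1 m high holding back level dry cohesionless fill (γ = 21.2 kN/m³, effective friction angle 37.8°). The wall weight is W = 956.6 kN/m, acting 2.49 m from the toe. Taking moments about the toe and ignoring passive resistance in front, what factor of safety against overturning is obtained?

K_a = tan²(45° − 37.8°/2) = 0.2400.
P_a = ½K_aγH² = 0.5×0.2400×21.2×9.1² = 210.7 kN/m, acting at H/3 = 3.033 m above the base.
Overturning moment M_o = P_a × H/3 = 210.7 × 3.033 = 639.0.
Resisting moment M_r = W × 2.49 = 956.6 × 2.49 = 2382.
FS_overturning = M_r/M_o = 2382/639.0 = 3.727.

3.73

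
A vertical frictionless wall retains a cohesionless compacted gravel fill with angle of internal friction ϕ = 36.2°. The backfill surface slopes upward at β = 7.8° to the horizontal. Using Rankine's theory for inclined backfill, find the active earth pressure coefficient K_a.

0.263

K_a = cos β · (cos β − √(cos²β − cos²φ)) / (cos β + √(cos²β − cos²φ)).
cos β = 0.9907, cos φ = 0.8070, √(cos²β − cos²φ) = 0.5748.
K_a = 0.9907 × (0.9907 − 0.5748)/(0.9907 + 0.5748) = 0.2632.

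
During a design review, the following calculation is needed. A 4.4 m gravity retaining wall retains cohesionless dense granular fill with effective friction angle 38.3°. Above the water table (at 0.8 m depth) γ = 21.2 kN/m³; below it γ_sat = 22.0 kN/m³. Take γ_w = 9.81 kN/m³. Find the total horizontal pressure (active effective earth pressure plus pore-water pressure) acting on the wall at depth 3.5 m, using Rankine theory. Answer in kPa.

38.2 kPa

K_a = (1 − sin φ)/(1 + sin φ) = 0.2347.
γ' = 22.0 − 9.81 = 12.19 kN/m³.
Effective vertical stress at 3.5 m: σ'_v = 21.2×0.8 + 12.19×2.70 = 49.87 kPa.
σ'_h = K_a σ'_v = 0.2347 × 49.87 = 11.71 kPa; u = γ_w × 2.70 = 26.49 kPa.
Total σ_h = 11.71 + 26.49 = 38.19 kPa.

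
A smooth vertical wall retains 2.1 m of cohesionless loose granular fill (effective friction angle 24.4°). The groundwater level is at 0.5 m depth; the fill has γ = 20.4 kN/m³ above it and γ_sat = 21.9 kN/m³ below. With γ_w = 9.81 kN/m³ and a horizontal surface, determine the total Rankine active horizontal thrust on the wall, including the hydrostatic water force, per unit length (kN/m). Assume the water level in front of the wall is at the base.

K_a = tan²(45° − φ/2) = 0.4153.
γ' = 21.9 − 9.81 = 12.09 kN/m³. Depth below WT = 1.6 m.
σ'_h at WT = K_a γ d_w = 4.236 kPa; at base = 4.236 + K_a γ' × 1.6 = 12.27 kPa.
P₁ (0–0.5 m) = ½×4.236×0.5 = 1.059. P₂ (0.5–2.1 m) = ½(4.236+12.27)×1.6 = 13.21.
P_w = ½ γ_w h₂² = 0.5×9.81×1.6² = 12.56. Total = 1.059+13.21+12.56 = 26.82 kN/m.

26.8 kN/m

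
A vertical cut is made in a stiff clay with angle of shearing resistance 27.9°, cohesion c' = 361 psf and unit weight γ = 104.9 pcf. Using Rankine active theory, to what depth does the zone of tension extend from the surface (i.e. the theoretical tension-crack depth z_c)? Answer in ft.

K_a = tan²(45° − 27.9°/2) = 0.3625; √K_a = 0.6020.
The active pressure is zero where K_a γ z = 2c√K_a, so z_c = 2c/(γ√K_a) = 2×361/(104.9×0.6020) = 11.43 ft.

11.4 ft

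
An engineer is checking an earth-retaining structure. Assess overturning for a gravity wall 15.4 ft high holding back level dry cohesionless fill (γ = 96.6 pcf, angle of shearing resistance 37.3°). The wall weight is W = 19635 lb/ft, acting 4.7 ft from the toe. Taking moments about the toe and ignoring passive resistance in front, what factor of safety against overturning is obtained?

K_a = tan²(45° − 37.3°/2) = 0.2453.
P_a = ½K_aγH² = 0.5×0.2453×96.6×15.4² = 2810 lb/ft, acting at H/3 = 5.133 ft above the base.
Overturning moment M_o = P_a × H/3 = 2810 × 5.133 = 14430.
Resisting moment M_r = W × 4.7 = 19635 × 4.7 = 92280.
FS_overturning = M_r/M_o = 92280/14430 = 6.397.

6.40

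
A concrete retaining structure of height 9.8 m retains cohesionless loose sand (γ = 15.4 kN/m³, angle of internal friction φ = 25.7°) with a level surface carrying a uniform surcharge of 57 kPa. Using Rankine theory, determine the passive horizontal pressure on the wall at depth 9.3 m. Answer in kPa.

K_p = (1 + sin φ)/(1 − sin φ) = 2.531.
σ_v = γz + q = 15.4 × 9.3 + 57 = 200.2 kPa.
σ_h = K_p σ_v = 2.531 × 200.2 = 506.8 kPa.

507 kPa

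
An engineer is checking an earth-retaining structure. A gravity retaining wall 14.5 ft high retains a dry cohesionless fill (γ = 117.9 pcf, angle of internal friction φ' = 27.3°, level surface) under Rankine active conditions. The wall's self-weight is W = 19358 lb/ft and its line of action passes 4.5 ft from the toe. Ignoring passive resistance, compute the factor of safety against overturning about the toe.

3.92

K_a = tan²(45° − 27.3°/2) = 0.3711.
P_a = ½K_aγH² = 0.5×0.3711×117.9×14.5² = 4600 lb/ft, acting at H/3 = 4.833 ft above the base.
Overturning moment M_o = P_a × H/3 = 4600 × 4.833 = 22230.
Resisting moment M_r = W × 4.5 = 19358 × 4.5 = 87110.
FS_overturning = M_r/M_o = 87110/22230 = 3.918.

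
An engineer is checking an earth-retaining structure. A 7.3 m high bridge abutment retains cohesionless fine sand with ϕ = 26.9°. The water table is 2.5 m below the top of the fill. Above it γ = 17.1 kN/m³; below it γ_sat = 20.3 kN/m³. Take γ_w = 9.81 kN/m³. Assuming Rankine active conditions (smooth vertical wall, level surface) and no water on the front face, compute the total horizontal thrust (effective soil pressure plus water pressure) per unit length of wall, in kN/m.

K_a = tan²(45° − φ/2) = 0.3770.
γ' = 20.3 − 9.81 = 10.49 kN/m³. Depth below WT = 4.8 m.
σ'_h at WT = K_a γ d_w = 16.12 kPa; at base = 16.12 + K_a γ' × 4.8 = 35.10 kPa.
P₁ (0–2.5 m) = ½×16.12×2.5 = 20.15. P₂ (2.5–7.3 m) = ½(16.12+35.10)×4.8 = 122.9.
P_w = ½ γ_w h₂² = 0.5×9.81×4.8² = 113.0. Total = 20.15+122.9+113.0 = 256.1 kN/m.

256 kN/m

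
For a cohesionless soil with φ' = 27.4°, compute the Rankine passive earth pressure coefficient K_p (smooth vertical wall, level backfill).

K_p = (1 + sin φ)/(1 − sin φ) = tan²(45° + 27.4°/2) = 2.705.

2.71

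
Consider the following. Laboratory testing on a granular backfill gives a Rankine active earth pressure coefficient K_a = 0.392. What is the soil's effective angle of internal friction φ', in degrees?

25.9°

K_a = tan²(45° − φ/2) ⇒ 45° − φ/2 = arctan(√0.392) = 32.05°.
φ = 2(45° − 32.05°) = 25.90°.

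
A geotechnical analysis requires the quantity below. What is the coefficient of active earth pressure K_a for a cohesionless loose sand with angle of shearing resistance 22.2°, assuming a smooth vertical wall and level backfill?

0.452

K_a = tan²(45° − φ/2) = tan²(33.90°) = 0.4515.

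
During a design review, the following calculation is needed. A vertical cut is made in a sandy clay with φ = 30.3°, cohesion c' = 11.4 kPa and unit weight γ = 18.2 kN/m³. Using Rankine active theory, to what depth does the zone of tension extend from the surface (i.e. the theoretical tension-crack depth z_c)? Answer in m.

K_a = tan²(45° − 30.3°/2) = 0.3293; √K_a = 0.5739.
The active pressure is zero where K_a γ z = 2c√K_a, so z_c = 2c/(γ√K_a) = 2×11.4/(18.2×0.5739) = 2.183 m.

2.18 m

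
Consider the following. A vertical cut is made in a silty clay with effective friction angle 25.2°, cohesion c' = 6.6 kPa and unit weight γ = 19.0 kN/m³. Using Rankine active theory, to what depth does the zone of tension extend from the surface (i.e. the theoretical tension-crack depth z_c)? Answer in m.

1.09 m

K_a = tan²(45° − 25.2°/2) = 0.4027; √K_a = 0.6346.
The active pressure is zero where K_a γ z = 2c√K_a, so z_c = 2c/(γ√K_a) = 2×6.6/(19.0×0.6346) = 1.095 m.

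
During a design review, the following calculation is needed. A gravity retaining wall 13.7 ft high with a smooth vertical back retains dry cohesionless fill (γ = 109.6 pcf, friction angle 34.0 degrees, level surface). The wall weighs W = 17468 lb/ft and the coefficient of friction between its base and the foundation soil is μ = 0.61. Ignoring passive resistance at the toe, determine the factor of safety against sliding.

3.66

K_a = tan²(45° − 34.0°/2) = 0.2827.
P_a = ½K_aγH² = 0.5×0.2827×109.6×13.7² = 2908 lb/ft, acting at H/3 = 4.567 ft above the base.
FS_sliding = μW / P_a = 0.61×17468 / 2908 = 3.664.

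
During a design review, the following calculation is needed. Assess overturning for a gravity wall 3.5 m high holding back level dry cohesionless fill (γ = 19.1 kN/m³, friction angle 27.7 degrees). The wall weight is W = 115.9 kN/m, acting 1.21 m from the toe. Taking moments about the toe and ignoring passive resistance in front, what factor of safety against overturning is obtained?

2.81

K_a = tan²(45° − 27.7°/2) = 0.3653.
P_a = ½K_aγH² = 0.5×0.3653×19.1×3.5² = 42.74 kN/m, acting at H/3 = 1.167 m above the base.
Overturning moment M_o = P_a × H/3 = 42.74 × 1.167 = 49.86.
Resisting moment M_r = W × 1.21 = 115.9 × 1.21 = 140.2.
FS_overturning = M_r/M_o = 140.2/49.86 = 2.812.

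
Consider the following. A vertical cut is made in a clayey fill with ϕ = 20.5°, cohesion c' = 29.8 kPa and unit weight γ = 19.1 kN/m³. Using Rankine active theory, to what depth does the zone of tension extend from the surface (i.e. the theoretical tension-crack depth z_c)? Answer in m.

4.50 m

K_a = tan²(45° − 20.5°/2) = 0.4813; √K_a = 0.6937.
The active pressure is zero where K_a γ z = 2c√K_a, so z_c = 2c/(γ√K_a) = 2×29.8/(19.1×0.6937) = 4.498 m.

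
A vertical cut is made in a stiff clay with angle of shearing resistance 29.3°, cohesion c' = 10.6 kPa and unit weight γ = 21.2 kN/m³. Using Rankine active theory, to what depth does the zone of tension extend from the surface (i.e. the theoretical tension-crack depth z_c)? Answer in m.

K_a = tan²(45° − 29.3°/2) = 0.3428; √K_a = 0.5855.
The active pressure is zero where K_a γ z = 2c√K_a, so z_c = 2c/(γ√K_a) = 2×10.6/(21.2×0.5855) = 1.708 m.

1.71 m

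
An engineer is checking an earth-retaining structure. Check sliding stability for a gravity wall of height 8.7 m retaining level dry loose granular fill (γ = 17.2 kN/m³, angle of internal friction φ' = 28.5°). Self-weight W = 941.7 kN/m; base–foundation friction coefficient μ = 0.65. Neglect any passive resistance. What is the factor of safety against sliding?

K_a = tan²(45° − 28.5°/2) = 0.3540.
P_a = ½K_aγH² = 0.5×0.3540×17.2×8.7² = 230.4 kN/m, acting at H/3 = 2.900 m above the base.
FS_sliding = μW / P_a = 0.65×941.7 / 230.4 = 2.657.

2.66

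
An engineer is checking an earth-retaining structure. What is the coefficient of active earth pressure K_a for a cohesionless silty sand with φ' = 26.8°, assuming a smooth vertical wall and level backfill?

K_a = (1 − sin φ)/(1 + sin φ) = (1 − sin 26.8°)/(1 + sin 26.8°) = 0.3785.

0.378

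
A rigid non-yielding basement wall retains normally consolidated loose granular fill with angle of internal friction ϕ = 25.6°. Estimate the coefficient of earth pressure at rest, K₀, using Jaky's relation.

0.568

K₀ = 1 − sin φ' = 1 − sin 25.6° = 0.5679.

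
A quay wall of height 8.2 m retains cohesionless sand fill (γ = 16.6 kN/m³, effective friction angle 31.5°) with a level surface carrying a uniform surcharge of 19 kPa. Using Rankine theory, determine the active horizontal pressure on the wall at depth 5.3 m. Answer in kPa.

33.6 kPa

K_a = (1 − sin φ)/(1 + sin φ) = 0.3136.
σ_v = γz + q = 16.6 × 5.3 + 19 = 107.0 kPa.
σ_h = K_a σ_v = 0.3136 × 107.0 = 33.55 kPa.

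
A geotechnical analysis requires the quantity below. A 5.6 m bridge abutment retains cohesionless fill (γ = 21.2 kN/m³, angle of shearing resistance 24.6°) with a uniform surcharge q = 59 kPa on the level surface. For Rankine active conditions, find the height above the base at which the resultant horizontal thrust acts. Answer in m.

2.33 m

K_a = 0.4121.
Triangular part P₁ = ½K_aγH² = 137.0 at H/3 = 1.867 m; rectangular part P₂ = K_a q H = 136.2 at H/2 = 2.800 m.
ȳ = (P₁·1.867 + P₂·2.800)/(P₁+P₂) = 2.332 m.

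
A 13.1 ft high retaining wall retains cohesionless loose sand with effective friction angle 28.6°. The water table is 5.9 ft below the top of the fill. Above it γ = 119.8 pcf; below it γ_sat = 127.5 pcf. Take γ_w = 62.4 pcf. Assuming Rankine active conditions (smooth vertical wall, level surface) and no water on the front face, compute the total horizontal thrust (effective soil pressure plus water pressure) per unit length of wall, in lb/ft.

4740 lb/ft

K_a = tan²(45° − φ/2) = 0.3525.
γ' = 127.5 − 62.4 = 65.10 pcf. Depth below WT = 7.2 ft.
σ'_h at WT = K_a γ d_w = 249.2 psf; at base = 249.2 + K_a γ' × 7.2 = 414.4 psf.
P₁ (0–5.9 ft) = ½×249.2×5.9 = 735.1. P₂ (5.9–13.1 ft) = ½(249.2+414.4)×7.2 = 2389.
P_w = ½ γ_w h₂² = 0.5×62.4×7.2² = 1617. Total = 735.1+2389+1617 = 4742 lb/ft.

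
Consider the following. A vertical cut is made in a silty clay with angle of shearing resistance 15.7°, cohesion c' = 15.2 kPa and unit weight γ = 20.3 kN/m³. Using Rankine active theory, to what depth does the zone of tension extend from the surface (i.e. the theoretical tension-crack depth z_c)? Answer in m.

K_a = tan²(45° − 15.7°/2) = 0.5741; √K_a = 0.7577.
The active pressure is zero where K_a γ z = 2c√K_a, so z_c = 2c/(γ√K_a) = 2×15.2/(20.3×0.7577) = 1.977 m.

1.98 m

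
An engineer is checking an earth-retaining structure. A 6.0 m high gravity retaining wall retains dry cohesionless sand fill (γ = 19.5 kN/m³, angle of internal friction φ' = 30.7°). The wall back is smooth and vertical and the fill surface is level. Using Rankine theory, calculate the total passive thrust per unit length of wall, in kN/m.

1080 kN/m

K_p = tan²(45° + φ/2) = 3.086.
P_p = ½ K_p γ H² = 0.5 × 3.086 × 19.5 × 6.0² = 1083 kN/m.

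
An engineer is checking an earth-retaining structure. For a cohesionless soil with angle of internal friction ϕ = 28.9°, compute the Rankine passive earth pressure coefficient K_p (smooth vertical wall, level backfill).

K_p = (1 + sin φ)/(1 − sin φ) = tan²(45° + 28.9°/2) = 2.871.

2.87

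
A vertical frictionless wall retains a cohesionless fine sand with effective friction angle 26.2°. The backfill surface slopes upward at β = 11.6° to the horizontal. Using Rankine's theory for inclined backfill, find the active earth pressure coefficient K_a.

K_a = cos β · (cos β − √(cos²β − cos²φ)) / (cos β + √(cos²β − cos²φ)).
cos β = 0.9796, cos φ = 0.8973, √(cos²β − cos²φ) = 0.3931.
K_a = 0.9796 × (0.9796 − 0.3931)/(0.9796 + 0.3931) = 0.4186.

0.419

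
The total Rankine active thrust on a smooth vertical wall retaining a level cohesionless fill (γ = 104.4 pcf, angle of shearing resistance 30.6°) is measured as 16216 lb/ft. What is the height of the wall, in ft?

30.9 ft

K_a = 0.3253. P_a = ½ K_a γ H² ⇒ H = √(2P_a/(K_a γ)).
H = √(2×16216/(0.3253×104.4)) = 30.90 ft.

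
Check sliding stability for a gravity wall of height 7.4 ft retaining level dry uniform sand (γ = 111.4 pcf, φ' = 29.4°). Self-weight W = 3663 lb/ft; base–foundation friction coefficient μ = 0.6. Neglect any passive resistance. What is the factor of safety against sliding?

K_a = tan²(45° − 29.4°/2) = 0.3415.
P_a = ½K_aγH² = 0.5×0.3415×111.4×7.4² = 1042 lb/ft, acting at H/3 = 2.467 ft above the base.
FS_sliding = μW / P_a = 0.6×3663 / 1042 = 2.110.

2.11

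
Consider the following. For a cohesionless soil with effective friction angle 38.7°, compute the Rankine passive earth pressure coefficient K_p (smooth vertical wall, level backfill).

4.34

K_p = (1 + sin φ)/(1 − sin φ) = tan²(45° + 38.7°/2) = 4.337.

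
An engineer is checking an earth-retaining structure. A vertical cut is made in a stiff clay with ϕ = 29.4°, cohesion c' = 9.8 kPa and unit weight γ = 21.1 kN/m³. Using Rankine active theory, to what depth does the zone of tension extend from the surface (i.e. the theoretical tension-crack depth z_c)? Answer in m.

1.59 m

K_a = tan²(45° − 29.4°/2) = 0.3415; √K_a = 0.5844.
The active pressure is zero where K_a γ z = 2c√K_a, so z_c = 2c/(γ√K_a) = 2×9.8/(21.1×0.5844) = 1.590 m.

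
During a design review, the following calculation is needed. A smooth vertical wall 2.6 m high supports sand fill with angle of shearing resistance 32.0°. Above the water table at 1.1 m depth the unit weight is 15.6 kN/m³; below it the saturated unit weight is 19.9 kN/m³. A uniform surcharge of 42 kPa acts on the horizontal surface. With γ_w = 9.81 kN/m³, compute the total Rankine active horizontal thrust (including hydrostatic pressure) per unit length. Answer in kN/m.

K_a = tan²(45° − φ/2) = 0.3073.
γ' = 19.9 − 9.81 = 10.09 kN/m³. h₂ = H − d_w = 1.5 m.
σ'_h: at surface K_a·q = 12.90; at WT K_a(q+γd_w) = 18.18; at base K_a(q+γd_w+γ'h₂) = 22.83 kPa.
P₁ = ½(12.90+18.18)×1.1 = 17.10; P₂ = ½(18.18+22.83)×1.5 = 30.75; P_w = ½γ_w h₂² = 11.04.
Total = 17.10+30.75+11.04 = 58.89 kN/m.

58.9 kN/m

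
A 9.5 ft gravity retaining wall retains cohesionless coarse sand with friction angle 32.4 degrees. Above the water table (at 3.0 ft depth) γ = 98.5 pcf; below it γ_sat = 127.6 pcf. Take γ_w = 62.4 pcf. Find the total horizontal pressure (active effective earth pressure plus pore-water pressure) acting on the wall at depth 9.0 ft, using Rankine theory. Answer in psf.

K_a = (1 − sin φ)/(1 + sin φ) = 0.3022.
γ' = 127.6 − 62.4 = 65.20 pcf.
Effective vertical stress at 9.0 ft: σ'_v = 98.5×3.0 + 65.20×6.00 = 686.7 psf.
σ'_h = K_a σ'_v = 0.3022 × 686.7 = 207.5 psf; u = γ_w × 6.00 = 374.4 psf.
Total σ_h = 207.5 + 374.4 = 581.9 psf.

582 psf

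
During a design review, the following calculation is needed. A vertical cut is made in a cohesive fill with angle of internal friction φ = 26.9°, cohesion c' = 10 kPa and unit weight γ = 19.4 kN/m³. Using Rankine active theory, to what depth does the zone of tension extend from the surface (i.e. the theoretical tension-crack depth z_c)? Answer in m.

K_a = tan²(45° − 26.9°/2) = 0.3770; √K_a = 0.6140.
The active pressure is zero where K_a γ z = 2c√K_a, so z_c = 2c/(γ√K_a) = 2×10/(19.4×0.6140) = 1.679 m.

1.68 m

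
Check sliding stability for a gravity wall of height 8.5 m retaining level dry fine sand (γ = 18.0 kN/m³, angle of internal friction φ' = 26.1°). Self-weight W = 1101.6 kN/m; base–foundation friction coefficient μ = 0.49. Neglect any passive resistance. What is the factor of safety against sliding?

2.13

K_a = tan²(45° − 26.1°/2) = 0.3889.
P_a = ½K_aγH² = 0.5×0.3889×18.0×8.5² = 252.9 kN/m, acting at H/3 = 2.833 m above the base.
FS_sliding = μW / P_a = 0.49×1101.6 / 252.9 = 2.134.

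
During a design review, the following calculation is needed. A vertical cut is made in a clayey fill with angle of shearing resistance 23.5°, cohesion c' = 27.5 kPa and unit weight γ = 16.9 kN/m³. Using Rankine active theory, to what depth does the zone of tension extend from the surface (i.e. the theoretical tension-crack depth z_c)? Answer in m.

4.96 m

K_a = tan²(45° − 23.5°/2) = 0.4298; √K_a = 0.6556.
The active pressure is zero where K_a γ z = 2c√K_a, so z_c = 2c/(γ√K_a) = 2×27.5/(16.9×0.6556) = 4.964 m.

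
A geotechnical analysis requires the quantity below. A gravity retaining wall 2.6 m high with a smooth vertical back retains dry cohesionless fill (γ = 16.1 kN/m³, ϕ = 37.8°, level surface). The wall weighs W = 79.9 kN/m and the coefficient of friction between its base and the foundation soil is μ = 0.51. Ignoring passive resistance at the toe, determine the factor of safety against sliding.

3.12

K_a = tan²(45° − 37.8°/2) = 0.2400.
P_a = ½K_aγH² = 0.5×0.2400×16.1×2.6² = 13.06 kN/m, acting at H/3 = 0.8667 m above the base.
FS_sliding = μW / P_a = 0.51×79.9 / 13.06 = 3.120.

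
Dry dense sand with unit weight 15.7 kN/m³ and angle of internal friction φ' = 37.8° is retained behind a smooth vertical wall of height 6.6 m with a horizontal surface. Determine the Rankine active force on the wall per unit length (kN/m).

K_a = tan²(45° − φ/2) = 0.2400.
P_a = ½ K_a γ H² = 0.5 × 0.2400 × 15.7 × 6.6² = 82.07 kN/m.

82.1 kN/m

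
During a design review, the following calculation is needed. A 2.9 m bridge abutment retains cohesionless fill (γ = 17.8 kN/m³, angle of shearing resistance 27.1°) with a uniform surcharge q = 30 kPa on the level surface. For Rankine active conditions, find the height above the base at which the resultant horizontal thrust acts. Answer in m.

K_a = 0.3741.
Triangular part P₁ = ½K_aγH² = 28.00 at H/3 = 0.9667 m; rectangular part P₂ = K_a q H = 32.54 at H/2 = 1.450 m.
ȳ = (P₁·0.9667 + P₂·1.450)/(P₁+P₂) = 1.226 m.

1.23 m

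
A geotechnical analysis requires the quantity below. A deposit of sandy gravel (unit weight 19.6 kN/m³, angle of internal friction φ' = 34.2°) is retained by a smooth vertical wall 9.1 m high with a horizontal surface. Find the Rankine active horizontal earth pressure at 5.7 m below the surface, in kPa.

K_a = (1 − sin φ)/(1 + sin φ) = 0.2803.
σ_h = K_a γ z = 0.2803 × 19.6 × 5.7 = 31.32 kPa.

31.3 kPa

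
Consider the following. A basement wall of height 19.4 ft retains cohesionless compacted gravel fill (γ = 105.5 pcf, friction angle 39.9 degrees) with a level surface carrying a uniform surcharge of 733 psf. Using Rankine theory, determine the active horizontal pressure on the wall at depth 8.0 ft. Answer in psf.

K_a = (1 − sin φ)/(1 + sin φ) = 0.2184.
σ_v = γz + q = 105.5 × 8.0 + 733 = 1577 psf.
σ_h = K_a σ_v = 0.2184 × 1577 = 344.5 psf.

344 psf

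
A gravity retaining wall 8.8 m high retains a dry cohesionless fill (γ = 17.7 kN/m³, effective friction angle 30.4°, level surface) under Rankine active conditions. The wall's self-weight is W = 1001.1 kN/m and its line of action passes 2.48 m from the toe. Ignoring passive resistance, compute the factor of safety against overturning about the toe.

3.77

K_a = tan²(45° − 30.4°/2) = 0.3280.
P_a = ½K_aγH² = 0.5×0.3280×17.7×8.8² = 224.8 kN/m, acting at H/3 = 2.933 m above the base.
Overturning moment M_o = P_a × H/3 = 224.8 × 2.933 = 659.4.
Resisting moment M_r = W × 2.48 = 1001.1 × 2.48 = 2483.
FS_overturning = M_r/M_o = 2483/659.4 = 3.765.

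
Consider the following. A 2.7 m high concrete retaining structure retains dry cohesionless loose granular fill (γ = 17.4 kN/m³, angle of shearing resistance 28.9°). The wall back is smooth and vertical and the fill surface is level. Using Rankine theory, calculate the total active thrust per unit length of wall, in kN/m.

22.1 kN/m

K_a = tan²(45° − φ/2) = 0.3484.
P_a = ½ K_a γ H² = 0.5 × 0.3484 × 17.4 × 2.7² = 22.09 kN/m.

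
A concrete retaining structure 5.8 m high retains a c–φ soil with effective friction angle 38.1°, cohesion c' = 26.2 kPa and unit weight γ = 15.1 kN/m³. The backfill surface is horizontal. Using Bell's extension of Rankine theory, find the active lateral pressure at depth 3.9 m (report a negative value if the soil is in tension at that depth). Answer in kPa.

K_a = (1 − sin φ)/(1 + sin φ) = 0.2368.
σ_a = K_a γ z − 2c√K_a = 0.2368×15.1×3.9 − 2×26.2×0.4867 = -11.55 kPa.

-11.6 kPa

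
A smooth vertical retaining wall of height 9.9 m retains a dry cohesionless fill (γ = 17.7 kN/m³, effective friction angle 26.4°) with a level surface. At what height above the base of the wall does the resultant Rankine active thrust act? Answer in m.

3.30 m

K_a = 0.3844.
The pressure distribution is triangular, so the resultant acts at H/3 above the base = 9.9/3 = 3.300 m.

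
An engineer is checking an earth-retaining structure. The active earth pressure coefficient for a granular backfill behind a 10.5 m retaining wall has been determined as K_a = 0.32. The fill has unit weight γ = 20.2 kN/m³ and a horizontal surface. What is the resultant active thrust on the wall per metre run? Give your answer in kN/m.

P = ½ K_a γ H² = 0.5 × 0.32 × 20.2 × 10.5² = 356.3 kN/m.

356 kN/m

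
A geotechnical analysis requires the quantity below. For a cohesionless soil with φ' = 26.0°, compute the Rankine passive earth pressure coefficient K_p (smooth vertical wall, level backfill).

2.56

K_p = (1 + sin φ)/(1 − sin φ) = tan²(45° + 26.0°/2) = 2.561.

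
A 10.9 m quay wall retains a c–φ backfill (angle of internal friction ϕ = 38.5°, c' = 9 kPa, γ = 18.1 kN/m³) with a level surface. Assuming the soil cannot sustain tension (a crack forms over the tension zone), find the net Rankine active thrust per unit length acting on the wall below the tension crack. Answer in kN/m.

K_a = 0.2327; √K_a = 0.4823.
Tension-crack depth z_c = 2c/(γ√K_a) = 2×9/(18.1×0.4823) = 2.062 m.
σ_a at base = K_a γ H − 2c√K_a = 0.2327×18.1×10.9 − 2×9×0.4823 = 37.22 kPa.
P_a = ½ × 37.22 × (H − z_c) = 0.5×37.22×8.838 = 164.5 kN/m.

164 kN/m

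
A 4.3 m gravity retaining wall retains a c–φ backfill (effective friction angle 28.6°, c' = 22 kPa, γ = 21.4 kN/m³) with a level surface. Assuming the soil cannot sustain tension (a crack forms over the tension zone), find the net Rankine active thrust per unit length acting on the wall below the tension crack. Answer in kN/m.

K_a = 0.3525; √K_a = 0.5938.
Tension-crack depth z_c = 2c/(γ√K_a) = 2×22/(21.4×0.5938) = 3.463 m.
σ_a at base = K_a γ H − 2c√K_a = 0.3525×21.4×4.3 − 2×22×0.5938 = 6.316 kPa.
P_a = ½ × 6.316 × (H − z_c) = 0.5×6.316×0.8372 = 2.644 kN/m.

2.64 kN/m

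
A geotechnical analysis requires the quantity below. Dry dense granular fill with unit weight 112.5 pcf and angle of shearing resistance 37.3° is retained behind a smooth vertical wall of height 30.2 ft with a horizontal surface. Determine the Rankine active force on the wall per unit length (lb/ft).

12600 lb/ft

K_a = tan²(45° − φ/2) = 0.2453.
P_a = ½ K_a γ H² = 0.5 × 0.2453 × 112.5 × 30.2² = 12590 lb/ft.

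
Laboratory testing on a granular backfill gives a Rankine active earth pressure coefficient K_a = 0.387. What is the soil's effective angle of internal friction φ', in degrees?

K_a = tan²(45° − φ/2) ⇒ 45° − φ/2 = arctan(√0.387) = 31.89°.
φ = 2(45° − 31.89°) = 26.23°.

26.2°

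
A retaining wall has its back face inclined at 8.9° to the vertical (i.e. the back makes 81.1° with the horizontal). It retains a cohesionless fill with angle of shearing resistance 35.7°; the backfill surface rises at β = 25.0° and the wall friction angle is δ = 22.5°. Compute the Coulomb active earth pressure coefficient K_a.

0.462

K_a = sin²(α+φ) / [sin²α · sin(α−δ) · (1 + √{sin(φ+δ)sin(φ−β) / (sin(α−δ)sin(α+β))})²].
With α = 81.1°, φ = 35.7°, δ = 22.5°, β = 25.0°: K_a = 0.4620.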